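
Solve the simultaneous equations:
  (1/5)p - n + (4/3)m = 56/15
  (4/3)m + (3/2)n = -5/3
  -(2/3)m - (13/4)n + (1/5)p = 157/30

Row-reduce:
R1 ← R1 / (4/3).
R2 ← R2 − 4/3·R1.
R3 ← R3 + 2/3·R1.
R2 ← R2 / (5/2).
R1 ← R1 + 3/4·R2.
R3 ← R3 + 15/4·R2.
Row 3 reduces to 0 = -1, a contradiction. The system is inconsistent.

no solution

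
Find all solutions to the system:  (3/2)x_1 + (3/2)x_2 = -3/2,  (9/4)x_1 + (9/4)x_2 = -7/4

Row-reduce:
R1 ← R1 / (3/2).
R2 ← R2 − 9/4·R1.
Row 2 reduces to 0 = 1/2, a contradiction. The system is inconsistent.

no solution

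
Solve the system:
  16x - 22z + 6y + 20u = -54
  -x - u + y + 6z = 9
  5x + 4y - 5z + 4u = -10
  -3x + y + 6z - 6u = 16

no solution

Row-reduce:
R1 ← R1 / (16).
R2 ← R2 + 1·R1.
R3 ← R3 − 5·R1.
R4 ← R4 + 3·R1.
R2 ← R2 / (11/8).
R1 ← R1 − 3/8·R2.
R3 ← R3 − 17/8·R2.
R4 ← R4 − 17/8·R2.
R3 ← R3 / (-58/11).
R1 ← R1 + 29/11·R3.
R2 ← R2 − 37/11·R3.
R4 ← R4 + 58/11·R3.
Row 4 reduces to 0 = -1, a contradiction. The system is inconsistent.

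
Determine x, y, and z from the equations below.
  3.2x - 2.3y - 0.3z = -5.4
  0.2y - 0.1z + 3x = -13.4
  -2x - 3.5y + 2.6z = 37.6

x = -4, y = -4, z = 6

Row-reduce the augmented matrix:
R1 ← R1 / (16/5).
R2 ← R2 − 3·R1.
R3 ← R3 + 2·R1.
R2 ← R2 / (377/160).
R1 ← R1 + 23/32·R2.
R3 ← R3 + 79/16·R2.
R3 ← R3 / (363/130).
R1 ← R1 + 1/26·R3.
R2 ← R2 − 1/13·R3.
Reading off the reduced rows gives x = -4, y = -4, z = 6.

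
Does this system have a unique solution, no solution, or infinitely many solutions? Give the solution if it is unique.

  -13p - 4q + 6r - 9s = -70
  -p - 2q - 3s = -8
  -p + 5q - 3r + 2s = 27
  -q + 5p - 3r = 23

infinitely many solutions

Row-reduce:
R1 ← R1 / (-13).
R2 ← R2 + 1·R1.
R3 ← R3 + 1·R1.
R4 ← R4 − 5·R1.
R2 ← R2 / (-22/13).
R1 ← R1 − 4/13·R2.
R3 ← R3 − 69/13·R2.
R4 ← R4 + 33/13·R2.
R3 ← R3 / (-54/11).
R1 ← R1 + 6/11·R3.
R2 ← R2 − 3/11·R3.
Rank is 3 with 4 unknowns, leaving s free.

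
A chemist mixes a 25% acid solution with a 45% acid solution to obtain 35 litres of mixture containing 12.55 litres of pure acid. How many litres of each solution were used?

litres of solution A: 16, litres of solution B: 19

Let a = litres of solution A, b = litres of solution B.
  a + b = 35
  (1/4)a + (9/20)b = 251/20
Row-reduce the augmented matrix:
R2 ← R2 − 1/4·R1.
R2 ← R2 / (1/5).
R1 ← R1 − 1·R2.
Reading off the reduced rows gives a = 16, b = 19.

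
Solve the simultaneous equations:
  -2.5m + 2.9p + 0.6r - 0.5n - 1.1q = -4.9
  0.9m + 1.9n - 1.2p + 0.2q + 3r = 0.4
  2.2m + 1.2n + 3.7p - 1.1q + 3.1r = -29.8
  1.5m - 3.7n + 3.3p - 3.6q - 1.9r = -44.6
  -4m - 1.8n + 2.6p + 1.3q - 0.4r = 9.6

Row-reduce the augmented matrix:
R1 ← R1 / (-5/2).
R2 ← R2 − 9/10·R1.
R3 ← R3 − 11/5·R1.
R4 ← R4 − 3/2·R1.
R5 ← R5 + 4·R1.
R2 ← R2 / (43/25).
R1 ← R1 − 1/5·R2.
R3 ← R3 − 19/25·R2.
R4 ← R4 + 4·R2.
R5 ← R5 + 1·R2.
R3 ← R3 / (1359/215).
R1 ← R1 + 491/430·R3.
R2 ← R2 + 39/430·R3.
R4 ← R4 − 5028/1075·R3.
R5 ← R5 + 4581/2150·R3.
R4 ← R4 / (-4907/1510).
R1 ← R1 − 95/906·R4.
R2 ← R2 + 43/302·R4.
R3 ← R3 + 142/453·R4.
R5 ← R5 − 344/151·R4.
R5 ← R5 / (898483/210300).
R1 ← R1 + 9631/126180·R5.
R2 ← R2 − 24013/14020·R5.
R3 ← R3 + 4177/63090·R5.
R4 ← R4 + 13933/10515·R5.
Reading off the reduced rows gives m = -5, n = 5, p = -3, q = 4, r = -3.

m = -5, n = 5, p = -3, q = 4, r = -3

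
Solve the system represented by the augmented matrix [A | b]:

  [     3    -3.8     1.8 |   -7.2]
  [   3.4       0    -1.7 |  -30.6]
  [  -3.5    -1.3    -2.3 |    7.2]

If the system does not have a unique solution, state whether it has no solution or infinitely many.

x_1 = -6, x_2 = 0, x_3 = 6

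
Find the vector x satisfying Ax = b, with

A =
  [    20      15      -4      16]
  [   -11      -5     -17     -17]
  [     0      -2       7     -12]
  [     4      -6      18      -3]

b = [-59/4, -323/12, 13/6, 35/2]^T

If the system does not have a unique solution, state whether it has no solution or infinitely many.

Row-reduce the augmented matrix:
R1 ← R1 / (20).
R2 ← R2 + 11·R1.
R4 ← R4 − 4·R1.
R2 ← R2 / (13/4).
R1 ← R1 − 3/4·R2.
R3 ← R3 + 2·R2.
R4 ← R4 + 9·R2.
R3 ← R3 / (-313/65).
R1 ← R1 − 55/13·R3.
R2 ← R2 + 384/65·R3.
R4 ← R4 + 2234/65·R3.
R4 ← R4 / (29033/313).
R1 ← R1 + 3845/313·R4.
R2 ← R2 − 5756/313·R4.
R3 ← R3 − 1108/313·R4.
Reading off the reduced rows gives x_1 = -3/2, x_2 = 3/4, x_3 = 5/3, x_4 = 2/3.

x_1 = -3/2, x_2 = 3/4, x_3 = 5/3, x_4 = 2/3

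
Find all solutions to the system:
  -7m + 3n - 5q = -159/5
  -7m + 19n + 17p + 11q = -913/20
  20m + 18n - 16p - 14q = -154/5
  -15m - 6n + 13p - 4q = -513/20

m = 2, n = -13/5, p = -1/4, q = 2

Row-reduce the augmented matrix:
R1 ← R1 / (-7).
R2 ← R2 + 7·R1.
R3 ← R3 − 20·R1.
R4 ← R4 + 15·R1.
R2 ← R2 / (16).
R1 ← R1 + 3/7·R2.
R3 ← R3 − 186/7·R2.
R4 ← R4 + 87/7·R2.
R3 ← R3 / (-2477/56).
R1 ← R1 − 51/112·R3.
R2 ← R2 − 17/16·R3.
R4 ← R4 − 2935/112·R3.
R4 ← R4 / (-33086/2477).
R1 ← R1 − 1432/2477·R4.
R2 ← R2 + 787/2477·R4.
R3 ← R3 − 3072/2477·R4.
Reading off the reduced rows gives m = 2, n = -13/5, p = -1/4, q = 2.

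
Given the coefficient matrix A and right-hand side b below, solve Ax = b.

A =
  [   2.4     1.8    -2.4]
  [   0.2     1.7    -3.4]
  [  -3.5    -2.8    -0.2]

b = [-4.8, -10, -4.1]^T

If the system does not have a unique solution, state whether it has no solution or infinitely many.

Row-reduce the augmented matrix:
R1 ← R1 / (12/5).
R2 ← R2 − 1/5·R1.
R3 ← R3 + 7/2·R1.
R2 ← R2 / (31/20).
R1 ← R1 − 3/4·R2.
R3 ← R3 + 7/40·R2.
R3 ← R3 / (-1259/310).
R1 ← R1 − 17/31·R3.
R2 ← R2 + 64/31·R3.
Reading off the reduced rows gives x_1 = 1, x_2 = 0, x_3 = 3.

x_1 = 1, x_2 = 0, x_3 = 3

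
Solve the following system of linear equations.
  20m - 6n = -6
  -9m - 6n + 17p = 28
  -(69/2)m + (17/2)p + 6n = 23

Row-reduce:
R1 ← R1 / (20).
R2 ← R2 + 9·R1.
R3 ← R3 + 69/2·R1.
R2 ← R2 / (-87/10).
R1 ← R1 + 3/10·R2.
R3 ← R3 + 87/20·R2.
Rank is 2 with 3 unknowns, leaving p free.

infinitely many solutions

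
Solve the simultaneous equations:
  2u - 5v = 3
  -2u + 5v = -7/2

no solution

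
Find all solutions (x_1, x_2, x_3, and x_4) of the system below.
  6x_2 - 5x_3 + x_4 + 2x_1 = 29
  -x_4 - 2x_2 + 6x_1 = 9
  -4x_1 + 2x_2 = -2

infinitely many solutions

Row-reduce:
R1 ← R1 / (2).
R2 ← R2 − 6·R1.
R3 ← R3 + 4·R1.
R2 ← R2 / (-20).
R1 ← R1 − 3·R2.
R3 ← R3 − 14·R2.
R3 ← R3 / (1/2).
R1 ← R1 + 1/4·R3.
R2 ← R2 + 3/4·R3.
Rank is 3 with 4 unknowns, leaving x_4 free.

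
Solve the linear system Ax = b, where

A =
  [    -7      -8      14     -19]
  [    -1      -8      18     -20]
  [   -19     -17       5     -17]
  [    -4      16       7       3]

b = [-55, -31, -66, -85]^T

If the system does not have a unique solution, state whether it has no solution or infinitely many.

Row-reduce the augmented matrix:
R1 ← R1 / (-7).
R2 ← R2 + 1·R1.
R3 ← R3 + 19·R1.
R4 ← R4 + 4·R1.
R2 ← R2 / (-48/7).
R1 ← R1 − 8/7·R2.
R3 ← R3 − 33/7·R2.
R4 ← R4 − 144/7·R2.
R3 ← R3 / (-22).
R1 ← R1 − 2/3·R3.
R2 ← R2 + 7/3·R3.
R4 ← R4 − 47·R3.
R4 ← R4 / (335/32).
R1 ← R1 − 25/48·R4.
R2 ← R2 − 11/96·R4.
R3 ← R3 + 33/32·R4.
Reading off the reduced rows gives x_1 = 5, x_2 = -4, x_3 = -1, x_4 = 2.

x_1 = 5, x_2 = -4, x_3 = -1, x_4 = 2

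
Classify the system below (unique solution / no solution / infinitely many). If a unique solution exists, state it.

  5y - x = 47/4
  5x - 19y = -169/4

x = 2, y = 11/4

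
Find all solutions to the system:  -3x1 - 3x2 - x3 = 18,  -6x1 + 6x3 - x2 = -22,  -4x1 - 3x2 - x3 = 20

x1 = -2, x2 = -2, x3 = -6

Row-reduce the augmented matrix:
R1 ← R1 / (-3).
R2 ← R2 + 6·R1.
R3 ← R3 + 4·R1.
R2 ← R2 / (5).
R1 ← R1 − 1·R2.
R3 ← R3 − 1·R2.
R3 ← R3 / (-19/15).
R1 ← R1 + 19/15·R3.
R2 ← R2 − 8/5·R3.
Reading off the reduced rows gives x1 = -2, x2 = -2, x3 = -6.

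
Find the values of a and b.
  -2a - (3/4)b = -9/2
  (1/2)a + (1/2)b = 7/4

a = 3/2, b = 2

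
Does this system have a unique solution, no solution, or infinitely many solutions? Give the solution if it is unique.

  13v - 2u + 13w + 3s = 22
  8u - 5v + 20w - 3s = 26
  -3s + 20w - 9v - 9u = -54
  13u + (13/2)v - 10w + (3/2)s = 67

infinitely many solutions

Row-reduce:
R1 ← R1 / (-2).
R2 ← R2 − 8·R1.
R3 ← R3 + 9·R1.
R4 ← R4 − 13·R1.
R2 ← R2 / (47).
R1 ← R1 + 13/2·R2.
R3 ← R3 + 135/2·R2.
R4 ← R4 − 91·R2.
R3 ← R3 / (6101/94).
R1 ← R1 − 325/94·R3.
R2 ← R2 − 72/47·R3.
R4 ← R4 + 6101/94·R3.
Rank is 3 with 4 unknowns, leaving s free.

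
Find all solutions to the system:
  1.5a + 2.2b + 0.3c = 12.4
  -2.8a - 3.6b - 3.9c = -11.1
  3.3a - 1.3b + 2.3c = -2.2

Row-reduce the augmented matrix:
R1 ← R1 / (3/2).
R2 ← R2 + 14/5·R1.
R3 ← R3 − 33/10·R1.
R2 ← R2 / (38/75).
R1 ← R1 − 22/15·R2.
R3 ← R3 + 307/50·R2.
R3 ← R3 / (-5903/152).
R1 ← R1 − 375/38·R3.
R2 ← R2 + 501/76·R3.
Reading off the reduced rows gives a = 3, b = 4, c = -3.

a = 3, b = 4, c = -3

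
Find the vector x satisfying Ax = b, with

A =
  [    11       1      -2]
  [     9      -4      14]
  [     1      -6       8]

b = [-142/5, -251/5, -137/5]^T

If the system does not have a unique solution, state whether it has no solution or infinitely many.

Row-reduce the augmented matrix:
R1 ← R1 / (11).
R2 ← R2 − 9·R1.
R3 ← R3 − 1·R1.
R2 ← R2 / (-53/11).
R1 ← R1 − 1/11·R2.
R3 ← R3 + 67/11·R2.
R3 ← R3 / (-614/53).
R1 ← R1 − 6/53·R3.
R2 ← R2 + 172/53·R3.
Reading off the reduced rows gives x_1 = -3, x_2 = 3, x_3 = -4/5.

x_1 = -3, x_2 = 3, x_3 = -4/5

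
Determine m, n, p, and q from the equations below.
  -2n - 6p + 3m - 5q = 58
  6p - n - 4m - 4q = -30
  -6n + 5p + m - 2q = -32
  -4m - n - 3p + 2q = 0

Row-reduce the augmented matrix:
R1 ← R1 / (3).
R2 ← R2 + 4·R1.
R3 ← R3 − 1·R1.
R4 ← R4 + 4·R1.
R2 ← R2 / (-11/3).
R1 ← R1 + 2/3·R2.
R3 ← R3 + 16/3·R2.
R4 ← R4 + 11/3·R2.
R3 ← R3 / (109/11).
R1 ← R1 + 18/11·R3.
R2 ← R2 − 6/11·R3.
R4 ← R4 + 9·R3.
R4 ← R4 / (2157/109).
R1 ← R1 − 303/109·R4.
R2 ← R2 − 226/109·R4.
R3 ← R3 − 167/109·R4.
Reading off the reduced rows gives m = 2, n = 2, p = -6, q = -4.

m = 2, n = 2, p = -6, q = -4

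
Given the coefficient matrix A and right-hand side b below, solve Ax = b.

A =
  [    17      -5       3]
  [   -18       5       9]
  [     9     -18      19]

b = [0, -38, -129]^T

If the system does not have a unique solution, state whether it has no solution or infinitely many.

Row-reduce the augmented matrix:
R1 ← R1 / (17).
R2 ← R2 + 18·R1.
R3 ← R3 − 9·R1.
R2 ← R2 / (-5/17).
R1 ← R1 + 5/17·R2.
R3 ← R3 + 261/17·R2.
R3 ← R3 / (-3091/5).
R1 ← R1 + 12·R3.
R2 ← R2 + 207/5·R3.
Reading off the reduced rows gives x_1 = 2, x_2 = 5, x_3 = -3.

x_1 = 2, x_2 = 5, x_3 = -3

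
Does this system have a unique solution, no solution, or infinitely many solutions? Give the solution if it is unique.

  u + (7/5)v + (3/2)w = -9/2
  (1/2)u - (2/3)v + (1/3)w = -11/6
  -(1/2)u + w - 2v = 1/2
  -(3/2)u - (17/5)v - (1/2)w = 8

no solution

Row-reduce:
R2 ← R2 − 1/2·R1.
R3 ← R3 + 1/2·R1.
R4 ← R4 + 3/2·R1.
R2 ← R2 / (-41/30).
R1 ← R1 − 7/5·R2.
R3 ← R3 + 13/10·R2.
R4 ← R4 + 13/10·R2.
R3 ← R3 / (88/41).
R1 ← R1 − 44/41·R3.
R2 ← R2 − 25/82·R3.
R4 ← R4 − 88/41·R3.
Row 4 reduces to 0 = 3, a contradiction. The system is inconsistent.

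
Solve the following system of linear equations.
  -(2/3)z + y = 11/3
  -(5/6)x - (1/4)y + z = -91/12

infinitely many solutions

Row-reduce:
Swap R1 and R2.
R1 ← R1 / (-5/6).
R1 ← R1 − 3/10·R2.
Rank is 2 with 3 unknowns, leaving z free.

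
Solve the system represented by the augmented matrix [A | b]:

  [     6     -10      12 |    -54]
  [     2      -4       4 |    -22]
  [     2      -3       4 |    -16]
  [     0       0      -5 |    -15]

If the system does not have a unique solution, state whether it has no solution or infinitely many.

x_1 = -5, x_2 = 6, x_3 = 3

Row-reduce the augmented matrix:
R1 ← R1 / (6).
R2 ← R2 − 2·R1.
R3 ← R3 − 2·R1.
R2 ← R2 / (-2/3).
R1 ← R1 + 5/3·R2.
R3 ← R3 − 1/3·R2.
Swap R3 and R4.
R3 ← R3 / (-5).
R1 ← R1 − 2·R3.
R4 reduces to 0 = 0, so the extra equation is consistent.
Reading off the reduced rows gives x_1 = -5, x_2 = 6, x_3 = 3.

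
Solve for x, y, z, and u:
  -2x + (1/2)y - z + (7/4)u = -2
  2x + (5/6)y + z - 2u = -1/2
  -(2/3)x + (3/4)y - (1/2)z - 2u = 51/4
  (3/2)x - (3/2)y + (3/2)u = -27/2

Row-reduce the augmented matrix:
R1 ← R1 / (-2).
R2 ← R2 − 2·R1.
R3 ← R3 + 2/3·R1.
R4 ← R4 − 3/2·R1.
R2 ← R2 / (4/3).
R1 ← R1 + 1/4·R2.
R3 ← R3 − 7/12·R2.
R4 ← R4 + 9/8·R2.
R3 ← R3 / (-1/6).
R1 ← R1 − 1/2·R3.
R4 ← R4 + 3/4·R3.
R4 ← R4 / (879/64).
R1 ← R1 + 267/32·R4.
R2 ← R2 + 3/16·R4.
R3 ← R3 − 475/32·R4.
Reading off the reduced rows gives x = -6, y = -3, z = 2, u = -6.

x = -6, y = -3, z = 2, u = -6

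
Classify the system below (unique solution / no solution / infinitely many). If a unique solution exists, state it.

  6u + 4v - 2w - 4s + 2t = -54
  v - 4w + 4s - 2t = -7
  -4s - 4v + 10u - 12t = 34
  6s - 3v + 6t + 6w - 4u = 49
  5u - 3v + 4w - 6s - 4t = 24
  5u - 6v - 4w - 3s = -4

u = -1, v = -5, w = 5, s = 3, t = -3

Row-reduce the augmented matrix:
R1 ← R1 / (6).
R3 ← R3 − 10·R1.
R4 ← R4 + 4·R1.
R5 ← R5 − 5·R1.
R6 ← R6 − 5·R1.
R1 ← R1 − 2/3·R2.
R3 ← R3 + 32/3·R2.
R4 ← R4 + 1/3·R2.
R5 ← R5 + 19/3·R2.
R6 ← R6 + 28/3·R2.
R3 ← R3 / (-118/3).
R1 ← R1 − 7/3·R3.
R2 ← R2 + 4·R3.
R4 ← R4 − 10/3·R3.
R5 ← R5 + 59/3·R3.
R6 ← R6 + 119/3·R3.
R4 ← R4 / (502/59).
R1 ← R1 + 38/59·R4.
R2 ← R2 + 36/59·R4.
R3 ← R3 + 68/59·R4.
R6 ← R6 + 475/59·R4.
Swap R5 and R6.
R5 ← R5 / (5023/251).
R1 ← R1 + 60/251·R5.
R2 ← R2 − 498/251·R5.
R3 ← R3 − 355/251·R5.
R4 ← R4 − 105/251·R5.
R6 reduces to 0 = 0, so the extra equation is consistent.
Reading off the reduced rows gives u = -1, v = -5, w = 5, s = 3, t = -3.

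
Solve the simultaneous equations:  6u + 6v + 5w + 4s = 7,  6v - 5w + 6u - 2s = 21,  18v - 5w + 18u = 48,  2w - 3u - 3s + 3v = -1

Row-reduce:
R1 ← R1 / (6).
R2 ← R2 − 6·R1.
R3 ← R3 − 18·R1.
R4 ← R4 + 3·R1.
Swap R2 and R4.
R2 ← R2 / (6).
R1 ← R1 − 1·R2.
R3 ← R3 / (-20).
R1 ← R1 − 1/12·R3.
R2 ← R2 − 3/4·R3.
R4 ← R4 + 10·R3.
Row 4 reduces to 0 = 1/2, a contradiction. The system is inconsistent.

no solution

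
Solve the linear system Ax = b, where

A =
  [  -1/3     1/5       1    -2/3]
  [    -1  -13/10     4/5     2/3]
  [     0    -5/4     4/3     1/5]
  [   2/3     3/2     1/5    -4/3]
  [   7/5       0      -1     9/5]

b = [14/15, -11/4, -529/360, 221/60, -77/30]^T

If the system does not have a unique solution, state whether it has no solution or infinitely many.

x_1 = 1/2, x_2 = 1/2, x_3 = -1/3, x_4 = -2

Row-reduce the augmented matrix:
R1 ← R1 / (-1/3).
R2 ← R2 + 1·R1.
R4 ← R4 − 2/3·R1.
R5 ← R5 − 7/5·R1.
R2 ← R2 / (-19/10).
R1 ← R1 + 3/5·R2.
R3 ← R3 + 5/4·R2.
R4 ← R4 − 19/10·R2.
R5 ← R5 − 21/25·R2.
R3 ← R3 / (317/114).
R1 ← R1 + 219/95·R3.
R2 ← R2 − 22/19·R3.
R5 ← R5 − 1058/475·R3.
Swap R4 and R5.
R4 ← R4 / (56427/39625).
R1 ← R1 + 1036/7925·R4.
R2 ← R2 + 3596/4755·R4.
R3 ← R3 + 886/1585·R4.
R5 reduces to 0 = 0, so the extra equation is consistent.
Reading off the reduced rows gives x_1 = 1/2, x_2 = 1/2, x_3 = -1/3, x_4 = -2.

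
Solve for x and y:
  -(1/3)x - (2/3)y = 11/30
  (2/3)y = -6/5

x = 5/2, y = -9/5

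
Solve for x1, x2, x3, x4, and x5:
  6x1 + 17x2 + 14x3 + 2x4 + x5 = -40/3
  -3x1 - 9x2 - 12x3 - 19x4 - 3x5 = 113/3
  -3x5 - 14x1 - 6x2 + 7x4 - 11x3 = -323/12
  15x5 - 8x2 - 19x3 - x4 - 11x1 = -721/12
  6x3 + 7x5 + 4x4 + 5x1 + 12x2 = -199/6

Row-reduce the augmented matrix:
R1 ← R1 / (6).
R2 ← R2 + 3·R1.
R3 ← R3 + 14·R1.
R4 ← R4 + 11·R1.
R5 ← R5 − 5·R1.
R2 ← R2 / (-1/2).
R1 ← R1 − 17/6·R2.
R3 ← R3 − 101/3·R2.
R4 ← R4 − 139/6·R2.
R5 ← R5 + 13/6·R2.
R3 ← R3 / (-315).
R1 ← R1 + 26·R3.
R2 ← R2 − 10·R3.
R4 ← R4 + 225·R3.
R5 ← R5 − 16·R3.
R4 ← R4 / (547/21).
R1 ← R1 + 2449/945·R4.
R2 ← R2 + 398/189·R4.
R3 ← R3 − 3601/945·R4.
R5 ← R5 − 18299/945·R4.
R5 ← R5 / (-190193/24615).
R1 ← R1 − 51928/24615·R5.
R2 ← R2 − 6845/4923·R5.
R3 ← R3 + 64987/24615·R5.
R4 ← R4 − 456/547·R5.
Reading off the reduced rows gives x1 = 3/2, x2 = -2, x3 = 5/4, x4 = -5/3, x5 = -5/2.

x1 = 3/2, x2 = -2, x3 = 5/4, x4 = -5/3, x5 = -5/2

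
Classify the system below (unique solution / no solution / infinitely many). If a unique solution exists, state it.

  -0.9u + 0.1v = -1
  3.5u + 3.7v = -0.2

u = 1, v = -1

Row-reduce the augmented matrix:
R1 ← R1 / (-9/10).
R2 ← R2 − 7/2·R1.
R2 ← R2 / (184/45).
R1 ← R1 + 1/9·R2.
Reading off the reduced rows gives u = 1, v = -1.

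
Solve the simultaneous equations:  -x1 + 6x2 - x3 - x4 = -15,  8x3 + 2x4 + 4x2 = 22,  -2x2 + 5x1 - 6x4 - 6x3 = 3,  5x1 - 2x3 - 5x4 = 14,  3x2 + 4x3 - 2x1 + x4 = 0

x1 = 5, x2 = -1, x3 = 3, x4 = 1

Row-reduce the augmented matrix:
R1 ← R1 / (-1).
R3 ← R3 − 5·R1.
R4 ← R4 − 5·R1.
R5 ← R5 + 2·R1.
R2 ← R2 / (4).
R1 ← R1 + 6·R2.
R3 ← R3 − 28·R2.
R4 ← R4 − 30·R2.
R5 ← R5 + 9·R2.
R3 ← R3 / (-67).
R1 ← R1 − 13·R3.
R2 ← R2 − 2·R3.
R4 ← R4 + 67·R3.
R5 ← R5 − 24·R3.
Swap R4 and R5.
R4 ← R4 / (-195/134).
R1 ← R1 + 57/67·R4.
R2 ← R2 + 33/134·R4.
R3 ← R3 − 25/67·R4.
R5 reduces to 0 = 0, so the extra equation is consistent.
Reading off the reduced rows gives x1 = 5, x2 = -1, x3 = 3, x4 = 1.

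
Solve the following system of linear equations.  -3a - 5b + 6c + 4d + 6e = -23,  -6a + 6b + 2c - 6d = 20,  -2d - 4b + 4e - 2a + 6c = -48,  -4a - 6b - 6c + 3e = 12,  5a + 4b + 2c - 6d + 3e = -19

a = -3, b = 6, c = -5, d = 4, e = 2

Row-reduce the augmented matrix:
R1 ← R1 / (-3).
R2 ← R2 + 6·R1.
R3 ← R3 + 2·R1.
R4 ← R4 + 4·R1.
R5 ← R5 − 5·R1.
R2 ← R2 / (16).
R1 ← R1 − 5/3·R2.
R3 ← R3 + 2/3·R2.
R4 ← R4 − 2/3·R2.
R5 ← R5 + 13/3·R2.
R3 ← R3 / (19/12).
R1 ← R1 + 23/24·R3.
R2 ← R2 + 5/8·R3.
R4 ← R4 + 163/12·R3.
R5 ← R5 − 223/24·R3.
R4 ← R4 / (-946/19).
R1 ← R1 + 58/19·R4.
R2 ← R2 + 56/19·R4.
R3 ← R3 + 63/19·R4.
R5 ← R5 − 526/19·R4.
R5 ← R5 / (3688/473).
R1 ← R1 + 243/473·R5.
R2 ← R2 + 202/473·R5.
R3 ← R3 − 255/946·R5.
R4 ← R4 − 167/946·R5.
Reading off the reduced rows gives a = -3, b = 6, c = -5, d = 4, e = 2.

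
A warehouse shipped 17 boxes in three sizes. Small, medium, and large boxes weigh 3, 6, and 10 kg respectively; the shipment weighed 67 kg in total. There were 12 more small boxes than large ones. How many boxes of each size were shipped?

small boxes: 13, medium boxes: 3, large boxes: 1

Let s = small boxes, m = medium boxes, l = large boxes.
  s + m + l = 17
  3s + 6m + 10l = 67
  s - l = 12
Row-reduce the augmented matrix:
R2 ← R2 − 3·R1.
R3 ← R3 − 1·R1.
R2 ← R2 / (3).
R1 ← R1 − 1·R2.
R3 ← R3 + 1·R2.
R3 ← R3 / (1/3).
R1 ← R1 + 4/3·R3.
R2 ← R2 − 7/3·R3.
Reading off the reduced rows gives s = 13, m = 3, l = 1.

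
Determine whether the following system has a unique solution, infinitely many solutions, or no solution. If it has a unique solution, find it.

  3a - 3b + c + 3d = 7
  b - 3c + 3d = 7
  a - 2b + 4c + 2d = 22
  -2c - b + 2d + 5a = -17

Row-reduce the augmented matrix:
R1 ← R1 / (3).
R3 ← R3 − 1·R1.
R4 ← R4 − 5·R1.
R1 ← R1 + 1·R2.
R3 ← R3 + 1·R2.
R4 ← R4 − 4·R2.
R3 ← R3 / (2/3).
R1 ← R1 + 8/3·R3.
R2 ← R2 + 3·R3.
R4 ← R4 − 25/3·R3.
R4 ← R4 / (-65).
R1 ← R1 − 20·R4.
R2 ← R2 − 21·R4.
R3 ← R3 − 6·R4.
Reading off the reduced rows gives a = -4, b = 1, c = 4, d = 6.

a = -4, b = 1, c = 4, d = 6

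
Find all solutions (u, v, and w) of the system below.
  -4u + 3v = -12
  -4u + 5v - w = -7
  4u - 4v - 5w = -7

u = 6, v = 4, w = 3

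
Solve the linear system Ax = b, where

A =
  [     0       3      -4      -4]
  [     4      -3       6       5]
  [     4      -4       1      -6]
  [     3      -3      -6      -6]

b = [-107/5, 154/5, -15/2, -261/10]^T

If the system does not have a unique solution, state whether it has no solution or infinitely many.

Row-reduce the augmented matrix:
Swap R1 and R2.
R1 ← R1 / (4).
R3 ← R3 − 4·R1.
R4 ← R4 − 3·R1.
R2 ← R2 / (3).
R1 ← R1 + 3/4·R2.
R3 ← R3 + 1·R2.
R4 ← R4 + 3/4·R2.
R3 ← R3 / (-19/3).
R1 ← R1 − 1/2·R3.
R2 ← R2 + 4/3·R3.
R4 ← R4 + 23/2·R3.
R4 ← R4 / (885/76).
R1 ← R1 + 55/76·R4.
R2 ← R2 − 24/19·R4.
R3 ← R3 − 37/19·R4.
Reading off the reduced rows gives x_1 = 1/2, x_2 = -3/5, x_3 = 5/2, x_4 = 12/5.

x_1 = 1/2, x_2 = -3/5, x_3 = 5/2, x_4 = 12/5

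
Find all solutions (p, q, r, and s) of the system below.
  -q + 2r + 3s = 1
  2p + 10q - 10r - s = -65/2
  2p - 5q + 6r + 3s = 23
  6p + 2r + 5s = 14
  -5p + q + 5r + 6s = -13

no solution

Row-reduce:
Swap R1 and R2.
R1 ← R1 / (2).
R3 ← R3 − 2·R1.
R4 ← R4 − 6·R1.
R5 ← R5 + 5·R1.
R2 ← R2 / (-1).
R1 ← R1 − 5·R2.
R3 ← R3 + 15·R2.
R4 ← R4 + 30·R2.
R5 ← R5 − 26·R2.
R3 ← R3 / (-14).
R1 ← R1 − 5·R3.
R2 ← R2 + 2·R3.
R4 ← R4 + 28·R3.
R5 ← R5 − 32·R3.
Swap R4 and R5.
R4 ← R4 / (-171/14).
R1 ← R1 + 1/7·R4.
R2 ← R2 − 20/7·R4.
R3 ← R3 − 41/14·R4.
Row 5 reduces to 0 = 1/2, a contradiction. The system is inconsistent.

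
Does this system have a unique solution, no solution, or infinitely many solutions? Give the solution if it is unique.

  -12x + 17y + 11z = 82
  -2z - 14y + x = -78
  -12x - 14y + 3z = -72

Row-reduce the augmented matrix:
R1 ← R1 / (-12).
R2 ← R2 − 1·R1.
R3 ← R3 + 12·R1.
R2 ← R2 / (-151/12).
R1 ← R1 + 17/12·R2.
R3 ← R3 + 31·R2.
R3 ← R3 / (-805/151).
R1 ← R1 + 120/151·R3.
R2 ← R2 − 13/151·R3.
Reading off the reduced rows gives x = -2, y = 6, z = -4.

x = -2, y = 6, z = -4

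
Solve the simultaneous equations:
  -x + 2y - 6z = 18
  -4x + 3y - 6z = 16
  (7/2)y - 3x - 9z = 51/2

no solution

Row-reduce:
R1 ← R1 / (-1).
R2 ← R2 + 4·R1.
R3 ← R3 + 3·R1.
R2 ← R2 / (-5).
R1 ← R1 + 2·R2.
R3 ← R3 + 5/2·R2.
Row 3 reduces to 0 = -1/2, a contradiction. The system is inconsistent.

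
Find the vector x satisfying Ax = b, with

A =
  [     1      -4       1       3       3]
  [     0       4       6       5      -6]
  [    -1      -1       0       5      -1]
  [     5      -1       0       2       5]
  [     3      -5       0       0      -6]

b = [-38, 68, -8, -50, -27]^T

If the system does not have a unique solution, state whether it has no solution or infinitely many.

Row-reduce the augmented matrix:
R3 ← R3 + 1·R1.
R4 ← R4 − 5·R1.
R5 ← R5 − 3·R1.
R2 ← R2 / (4).
R1 ← R1 + 4·R2.
R3 ← R3 + 5·R2.
R4 ← R4 − 19·R2.
R5 ← R5 − 7·R2.
R3 ← R3 / (17/2).
R1 ← R1 − 7·R3.
R2 ← R2 − 3/2·R3.
R4 ← R4 + 67/2·R3.
R5 ← R5 + 27/2·R3.
R4 ← R4 / (330/17).
R1 ← R1 + 127/34·R4.
R2 ← R2 + 43/34·R4.
R3 ← R3 − 57/34·R4.
R5 ← R5 − 83/17·R4.
R5 ← R5 / (-684/55).
R1 ← R1 − 101/110·R5.
R2 ← R2 + 81/110·R5.
R3 ← R3 + 41/110·R5.
R4 ← R4 + 9/55·R5.
Reading off the reduced rows gives x_1 = -5, x_2 = 6, x_3 = 6, x_4 = -2, x_5 = -3.

x_1 = -5, x_2 = 6, x_3 = 6, x_4 = -2, x_5 = -3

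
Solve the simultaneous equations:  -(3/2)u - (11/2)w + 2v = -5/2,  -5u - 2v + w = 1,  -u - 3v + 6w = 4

no solution

Row-reduce:
R1 ← R1 / (-3/2).
R2 ← R2 + 5·R1.
R3 ← R3 + 1·R1.
R2 ← R2 / (-26/3).
R1 ← R1 + 4/3·R2.
R3 ← R3 + 13/3·R2.
Row 3 reduces to 0 = 1, a contradiction. The system is inconsistent.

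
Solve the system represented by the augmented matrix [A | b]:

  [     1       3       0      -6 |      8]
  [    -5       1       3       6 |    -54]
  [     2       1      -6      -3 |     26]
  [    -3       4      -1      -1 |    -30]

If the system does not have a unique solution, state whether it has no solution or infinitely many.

Row-reduce the augmented matrix:
R2 ← R2 + 5·R1.
R3 ← R3 − 2·R1.
R4 ← R4 + 3·R1.
R2 ← R2 / (16).
R1 ← R1 − 3·R2.
R3 ← R3 + 5·R2.
R4 ← R4 − 13·R2.
R3 ← R3 / (-81/16).
R1 ← R1 + 9/16·R3.
R2 ← R2 − 3/16·R3.
R4 ← R4 + 55/16·R3.
R4 ← R4 / (-14/27).
R1 ← R1 + 5/3·R4.
R2 ← R2 + 13/9·R4.
R3 ← R3 + 8/27·R4.
Reading off the reduced rows gives x_1 = 5, x_2 = -5, x_3 = -2, x_4 = -3.

x_1 = 5, x_2 = -5, x_3 = -2, x_4 = -3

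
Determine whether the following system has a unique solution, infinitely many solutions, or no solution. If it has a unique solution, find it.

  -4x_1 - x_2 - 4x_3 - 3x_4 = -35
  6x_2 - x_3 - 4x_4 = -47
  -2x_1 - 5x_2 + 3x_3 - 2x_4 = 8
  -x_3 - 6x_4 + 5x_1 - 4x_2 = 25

x_1 = 6, x_2 = -5, x_3 = 1, x_4 = 4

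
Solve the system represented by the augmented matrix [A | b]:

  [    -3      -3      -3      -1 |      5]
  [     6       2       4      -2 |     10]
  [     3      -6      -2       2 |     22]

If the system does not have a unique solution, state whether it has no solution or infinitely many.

infinitely many solutions

Row-reduce:
R1 ← R1 / (-3).
R2 ← R2 − 6·R1.
R3 ← R3 − 3·R1.
R2 ← R2 / (-4).
R1 ← R1 − 1·R2.
R3 ← R3 + 9·R2.
R3 ← R3 / (-1/2).
R1 ← R1 − 1/2·R3.
R2 ← R2 − 1/2·R3.
Rank is 3 with 4 unknowns, leaving x_4 free.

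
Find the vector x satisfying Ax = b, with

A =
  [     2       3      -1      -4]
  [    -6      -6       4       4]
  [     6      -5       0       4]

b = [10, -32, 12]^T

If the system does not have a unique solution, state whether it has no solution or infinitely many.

Row-reduce:
R1 ← R1 / (2).
R2 ← R2 + 6·R1.
R3 ← R3 − 6·R1.
R2 ← R2 / (3).
R1 ← R1 − 3/2·R2.
R3 ← R3 + 14·R2.
R3 ← R3 / (23/3).
R1 ← R1 + 1·R3.
R2 ← R2 − 1/3·R3.
Rank is 3 with 4 unknowns, leaving x_4 free.

infinitely many solutions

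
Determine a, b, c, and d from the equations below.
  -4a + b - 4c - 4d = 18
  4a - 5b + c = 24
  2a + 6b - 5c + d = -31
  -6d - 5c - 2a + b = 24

a = -1, b = -6, c = -2, d = -3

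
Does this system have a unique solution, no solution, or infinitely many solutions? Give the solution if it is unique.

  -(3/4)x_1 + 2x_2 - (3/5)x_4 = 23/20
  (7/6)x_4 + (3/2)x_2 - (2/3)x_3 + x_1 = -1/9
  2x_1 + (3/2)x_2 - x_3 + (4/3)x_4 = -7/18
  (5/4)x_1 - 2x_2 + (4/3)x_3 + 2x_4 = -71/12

Row-reduce the augmented matrix:
R1 ← R1 / (-3/4).
R2 ← R2 − 1·R1.
R3 ← R3 − 2·R1.
R4 ← R4 − 5/4·R1.
R2 ← R2 / (25/6).
R1 ← R1 + 8/3·R2.
R3 ← R3 − 41/6·R2.
R4 ← R4 − 4/3·R2.
R3 ← R3 / (7/75).
R1 ← R1 + 32/75·R3.
R2 ← R2 + 4/25·R3.
R4 ← R4 − 116/75·R3.
R4 ← R4 / (229/15).
R1 ← R1 + 44/15·R4.
R2 ← R2 + 7/5·R4.
R3 ← R3 + 93/10·R4.
Reading off the reduced rows gives x_1 = -1, x_2 = 0, x_3 = -5/2, x_4 = -2/3.

x_1 = -1, x_2 = 0, x_3 = -5/2, x_4 = -2/3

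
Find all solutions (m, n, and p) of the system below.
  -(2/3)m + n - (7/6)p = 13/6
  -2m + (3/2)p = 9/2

infinitely many solutions

Row-reduce:
R1 ← R1 / (-2/3).
R2 ← R2 + 2·R1.
R2 ← R2 / (-3).
R1 ← R1 + 3/2·R2.
Rank is 2 with 3 unknowns, leaving p free.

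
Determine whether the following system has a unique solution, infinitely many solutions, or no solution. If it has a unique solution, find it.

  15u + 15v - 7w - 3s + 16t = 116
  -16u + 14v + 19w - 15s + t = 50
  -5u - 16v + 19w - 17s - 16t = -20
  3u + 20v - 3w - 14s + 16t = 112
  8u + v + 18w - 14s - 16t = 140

Row-reduce the augmented matrix:
R1 ← R1 / (15).
R2 ← R2 + 16·R1.
R3 ← R3 + 5·R1.
R4 ← R4 − 3·R1.
R5 ← R5 − 8·R1.
R2 ← R2 / (30).
R1 ← R1 − 1·R2.
R3 ← R3 + 11·R2.
R4 ← R4 − 17·R2.
R5 ← R5 + 7·R2.
R3 ← R3 / (9403/450).
R1 ← R1 + 383/450·R3.
R2 ← R2 − 173/450·R3.
R4 ← R4 + 3661/450·R3.
R5 ← R5 − 10991/450·R3.
R4 ← R4 / (-119353/9403).
R1 ← R1 + 5626/9403·R4.
R2 ← R2 + 1436/9403·R4.
R3 ← R3 + 11103/9403·R4.
R5 ← R5 − 114656/9403·R4.
R5 ← R5 / (-1747732/119353).
R1 ← R1 − 30221/119353·R5.
R2 ← R2 − 79334/119353·R5.
R3 ← R3 + 34063/119353·R5.
R4 ← R4 + 9294/119353·R5.
Reading off the reduced rows gives u = 5, v = 6, w = 1, s = -2, t = -3.

u = 5, v = 6, w = 1, s = -2, t = -3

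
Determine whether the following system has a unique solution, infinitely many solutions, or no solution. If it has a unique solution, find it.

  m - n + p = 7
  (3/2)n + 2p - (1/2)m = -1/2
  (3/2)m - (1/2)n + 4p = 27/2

infinitely many solutions

Row-reduce:
R2 ← R2 + 1/2·R1.
R3 ← R3 − 3/2·R1.
R1 ← R1 + 1·R2.
R3 ← R3 − 1·R2.
Rank is 2 with 3 unknowns, leaving p free.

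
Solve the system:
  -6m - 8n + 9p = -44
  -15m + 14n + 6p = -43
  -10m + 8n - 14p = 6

m = 3, n = 1, p = -2

Row-reduce the augmented matrix:
R1 ← R1 / (-6).
R2 ← R2 + 15·R1.
R3 ← R3 + 10·R1.
R2 ← R2 / (34).
R1 ← R1 − 4/3·R2.
R3 ← R3 − 64/3·R2.
R3 ← R3 / (-317/17).
R1 ← R1 + 29/34·R3.
R2 ← R2 + 33/68·R3.
Reading off the reduced rows gives m = 3, n = 1, p = -2.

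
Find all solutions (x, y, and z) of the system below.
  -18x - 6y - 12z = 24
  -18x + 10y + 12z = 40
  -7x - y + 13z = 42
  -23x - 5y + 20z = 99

Row-reduce:
R1 ← R1 / (-18).
R2 ← R2 + 18·R1.
R3 ← R3 + 7·R1.
R4 ← R4 + 23·R1.
R2 ← R2 / (16).
R1 ← R1 − 1/3·R2.
R3 ← R3 − 4/3·R2.
R4 ← R4 − 8/3·R2.
R3 ← R3 / (47/3).
R1 ← R1 − 1/6·R3.
R2 ← R2 − 3/2·R3.
R4 ← R4 − 94/3·R3.
Row 4 reduces to 0 = 3, a contradiction. The system is inconsistent.

no solution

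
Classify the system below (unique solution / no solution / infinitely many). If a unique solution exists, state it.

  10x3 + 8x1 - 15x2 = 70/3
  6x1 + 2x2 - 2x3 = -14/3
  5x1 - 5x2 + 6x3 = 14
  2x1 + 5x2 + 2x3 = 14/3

Row-reduce the augmented matrix:
R1 ← R1 / (8).
R2 ← R2 − 6·R1.
R3 ← R3 − 5·R1.
R4 ← R4 − 2·R1.
R2 ← R2 / (53/4).
R1 ← R1 + 15/8·R2.
R3 ← R3 − 35/8·R2.
R4 ← R4 − 35/4·R2.
R3 ← R3 / (153/53).
R1 ← R1 + 5/53·R3.
R2 ← R2 + 38/53·R3.
R4 ← R4 − 306/53·R3.
R4 reduces to 0 = 0, so the extra equation is consistent.
Reading off the reduced rows gives x1 = 0, x2 = 0, x3 = 7/3.

x1 = 0, x2 = 0, x3 = 7/3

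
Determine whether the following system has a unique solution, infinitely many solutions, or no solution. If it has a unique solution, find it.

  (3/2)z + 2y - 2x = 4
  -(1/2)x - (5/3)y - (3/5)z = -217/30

Row-reduce:
R1 ← R1 / (-2).
R2 ← R2 + 1/2·R1.
R2 ← R2 / (-13/6).
R1 ← R1 + 1·R2.
Rank is 2 with 3 unknowns, leaving z free.

infinitely many solutions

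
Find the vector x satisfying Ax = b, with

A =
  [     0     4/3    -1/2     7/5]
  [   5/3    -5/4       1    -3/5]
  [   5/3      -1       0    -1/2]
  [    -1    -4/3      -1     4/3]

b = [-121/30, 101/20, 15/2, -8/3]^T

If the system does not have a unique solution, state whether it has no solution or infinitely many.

x_1 = 3, x_2 = -1, x_3 = -3, x_4 = -3

Row-reduce the augmented matrix:
Swap R1 and R2.
R1 ← R1 / (5/3).
R3 ← R3 − 5/3·R1.
R4 ← R4 + 1·R1.
R2 ← R2 / (4/3).
R1 ← R1 + 3/4·R2.
R3 ← R3 − 1/4·R2.
R4 ← R4 + 25/12·R2.
R3 ← R3 / (-29/32).
R1 ← R1 − 51/160·R3.
R2 ← R2 + 3/8·R3.
R4 ← R4 + 189/160·R3.
R4 ← R4 / (14671/4350).
R1 ← R1 − 537/1450·R4.
R2 ← R2 − 162/145·R4.
R3 ← R3 − 26/145·R4.
Reading off the reduced rows gives x_1 = 3, x_2 = -1, x_3 = -3, x_4 = -3.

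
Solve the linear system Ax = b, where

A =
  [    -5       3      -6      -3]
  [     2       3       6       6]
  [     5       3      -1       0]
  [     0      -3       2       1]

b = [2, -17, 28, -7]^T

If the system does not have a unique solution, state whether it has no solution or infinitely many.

x_1 = 5, x_2 = -1, x_3 = -6, x_4 = 2

Row-reduce the augmented matrix:
R1 ← R1 / (-5).
R2 ← R2 − 2·R1.
R3 ← R3 − 5·R1.
R2 ← R2 / (21/5).
R1 ← R1 + 3/5·R2.
R3 ← R3 − 6·R2.
R4 ← R4 + 3·R2.
R3 ← R3 / (-85/7).
R1 ← R1 − 12/7·R3.
R2 ← R2 − 6/7·R3.
R4 ← R4 − 32/7·R3.
R4 ← R4 / (61/85).
R1 ← R1 + 9/85·R4.
R2 ← R2 − 38/85·R4.
R3 ← R3 − 69/85·R4.
Reading off the reduced rows gives x_1 = 5, x_2 = -1, x_3 = -6, x_4 = 2.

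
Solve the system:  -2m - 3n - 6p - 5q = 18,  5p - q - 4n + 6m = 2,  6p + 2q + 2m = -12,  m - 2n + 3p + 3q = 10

m = 0, n = -5, p = -3, q = 3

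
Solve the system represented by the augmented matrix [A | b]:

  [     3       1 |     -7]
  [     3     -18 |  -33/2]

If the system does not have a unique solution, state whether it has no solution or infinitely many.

x_1 = -5/2, x_2 = 1/2

From equation 1: x_2 = -7 − 3·x_1.
Substitute into equation 2 and solve: x_1 = -5/2.
Then x_2 = 1/2.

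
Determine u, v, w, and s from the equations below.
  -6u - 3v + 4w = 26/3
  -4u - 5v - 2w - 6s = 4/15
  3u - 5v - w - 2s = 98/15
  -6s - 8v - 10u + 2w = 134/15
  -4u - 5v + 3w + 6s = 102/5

u = 0, v = -2, w = 2/3, s = 7/5

Row-reduce the augmented matrix:
R1 ← R1 / (-6).
R2 ← R2 + 4·R1.
R3 ← R3 − 3·R1.
R4 ← R4 + 10·R1.
R5 ← R5 + 4·R1.
R2 ← R2 / (-3).
R1 ← R1 − 1/2·R2.
R3 ← R3 + 13/2·R2.
R4 ← R4 + 3·R2.
R5 ← R5 + 3·R2.
R3 ← R3 / (100/9).
R1 ← R1 + 13/9·R3.
R2 ← R2 − 14/9·R3.
R5 ← R5 − 5·R3.
Swap R4 and R5.
R4 ← R4 / (141/20).
R1 ← R1 − 43/100·R4.
R2 ← R2 − 23/50·R4.
R3 ← R3 − 99/100·R4.
R5 reduces to 0 = 0, so the extra equation is consistent.
Reading off the reduced rows gives u = 0, v = -2, w = 2/3, s = 7/5.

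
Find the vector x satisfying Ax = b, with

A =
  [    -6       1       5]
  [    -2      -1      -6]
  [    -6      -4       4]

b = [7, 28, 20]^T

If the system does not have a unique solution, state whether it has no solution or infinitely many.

x_1 = -4, x_2 = -2, x_3 = -3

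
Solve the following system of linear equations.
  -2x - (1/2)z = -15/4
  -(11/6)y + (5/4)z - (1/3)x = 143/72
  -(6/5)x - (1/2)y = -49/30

Row-reduce the augmented matrix:
R1 ← R1 / (-2).
R2 ← R2 + 1/3·R1.
R3 ← R3 + 6/5·R1.
R2 ← R2 / (-11/6).
R3 ← R3 + 1/2·R2.
R3 ← R3 / (-7/110).
R1 ← R1 − 1/4·R3.
R2 ← R2 + 8/11·R3.
Reading off the reduced rows gives x = 3/2, y = -1/3, z = 3/2.

x = 3/2, y = -1/3, z = 3/2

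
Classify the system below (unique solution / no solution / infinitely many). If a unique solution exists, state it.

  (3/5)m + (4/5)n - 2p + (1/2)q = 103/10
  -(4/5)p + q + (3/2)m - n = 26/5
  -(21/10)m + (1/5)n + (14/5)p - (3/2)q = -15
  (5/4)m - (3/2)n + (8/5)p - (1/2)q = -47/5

no solution

Row-reduce:
R1 ← R1 / (3/5).
R2 ← R2 − 3/2·R1.
R3 ← R3 + 21/10·R1.
R4 ← R4 − 5/4·R1.
R2 ← R2 / (-3).
R1 ← R1 − 4/3·R2.
R3 ← R3 − 3·R2.
R4 ← R4 + 19/6·R2.
Swap R3 and R4.
R3 ← R3 / (4/3).
R1 ← R1 + 22/15·R3.
R2 ← R2 + 7/5·R3.
Row 4 reduces to 0 = 1/2, a contradiction. The system is inconsistent.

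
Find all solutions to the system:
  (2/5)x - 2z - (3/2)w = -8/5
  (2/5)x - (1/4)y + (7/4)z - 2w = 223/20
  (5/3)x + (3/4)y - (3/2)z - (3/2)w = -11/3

infinitely many solutions

Row-reduce:
R1 ← R1 / (2/5).
R2 ← R2 − 2/5·R1.
R3 ← R3 − 5/3·R1.
R2 ← R2 / (-1/4).
R3 ← R3 − 3/4·R2.
R3 ← R3 / (217/12).
R1 ← R1 + 5·R3.
R2 ← R2 + 15·R3.
Rank is 3 with 4 unknowns, leaving w free.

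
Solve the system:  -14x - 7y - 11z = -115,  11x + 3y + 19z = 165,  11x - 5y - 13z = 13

x = 6, y = -5, z = 6

Row-reduce the augmented matrix:
R1 ← R1 / (-14).
R2 ← R2 − 11·R1.
R3 ← R3 − 11·R1.
R2 ← R2 / (-5/2).
R1 ← R1 − 1/2·R2.
R3 ← R3 + 21/2·R2.
R3 ← R3 / (-456/7).
R1 ← R1 − 20/7·R3.
R2 ← R2 + 29/7·R3.
Reading off the reduced rows gives x = 6, y = -5, z = 6.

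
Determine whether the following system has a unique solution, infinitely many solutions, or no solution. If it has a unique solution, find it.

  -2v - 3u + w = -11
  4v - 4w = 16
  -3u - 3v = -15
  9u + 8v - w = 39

no solution

Row-reduce:
R1 ← R1 / (-3).
R3 ← R3 + 3·R1.
R4 ← R4 − 9·R1.
R2 ← R2 / (4).
R1 ← R1 − 2/3·R2.
R3 ← R3 + 1·R2.
R4 ← R4 − 2·R2.
R3 ← R3 / (-2).
R1 ← R1 − 1/3·R3.
R2 ← R2 + 1·R3.
R4 ← R4 − 4·R3.
Row 4 reduces to 0 = -2, a contradiction. The system is inconsistent.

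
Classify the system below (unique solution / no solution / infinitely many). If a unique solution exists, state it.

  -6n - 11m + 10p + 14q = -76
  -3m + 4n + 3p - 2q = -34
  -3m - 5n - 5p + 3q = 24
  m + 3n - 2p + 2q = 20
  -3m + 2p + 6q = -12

m = 4, n = 0, p = -6, q = 2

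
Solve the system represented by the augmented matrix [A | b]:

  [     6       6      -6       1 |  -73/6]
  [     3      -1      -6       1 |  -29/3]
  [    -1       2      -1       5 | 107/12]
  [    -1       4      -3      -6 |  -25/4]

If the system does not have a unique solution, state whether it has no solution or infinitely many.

Row-reduce the augmented matrix:
R1 ← R1 / (6).
R2 ← R2 − 3·R1.
R3 ← R3 + 1·R1.
R4 ← R4 + 1·R1.
R2 ← R2 / (-4).
R1 ← R1 − 1·R2.
R3 ← R3 − 3·R2.
R4 ← R4 − 5·R2.
R3 ← R3 / (-17/4).
R1 ← R1 + 7/4·R3.
R2 ← R2 − 3/4·R3.
R4 ← R4 + 31/4·R3.
R4 ← R4 / (-781/51).
R1 ← R1 + 203/102·R4.
R2 ← R2 − 29/34·R4.
R3 ← R3 + 133/102·R4.
Reading off the reduced rows gives x_1 = -2, x_2 = 1/2, x_3 = 3/4, x_4 = 4/3.

x_1 = -2, x_2 = 1/2, x_3 = 3/4, x_4 = 4/3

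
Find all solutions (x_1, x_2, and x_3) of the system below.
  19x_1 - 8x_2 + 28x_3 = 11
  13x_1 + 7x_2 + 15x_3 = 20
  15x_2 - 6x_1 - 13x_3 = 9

Row-reduce:
R1 ← R1 / (19).
R2 ← R2 − 13·R1.
R3 ← R3 + 6·R1.
R2 ← R2 / (237/19).
R1 ← R1 + 8/19·R2.
R3 ← R3 − 237/19·R2.
Rank is 2 with 3 unknowns, leaving x_3 free.

infinitely many solutions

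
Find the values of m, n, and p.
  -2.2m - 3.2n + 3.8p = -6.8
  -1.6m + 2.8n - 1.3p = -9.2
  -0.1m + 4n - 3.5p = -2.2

Row-reduce the augmented matrix:
R1 ← R1 / (-11/5).
R2 ← R2 + 8/5·R1.
R3 ← R3 + 1/10·R1.
R2 ← R2 / (282/55).
R1 ← R1 − 16/11·R2.
R3 ← R3 − 228/55·R2.
R3 ← R3 / (-91/235).
R1 ← R1 + 27/47·R3.
R2 ← R2 + 149/188·R3.
Reading off the reduced rows gives m = 2, n = -4, p = -4.

m = 2, n = -4, p = -4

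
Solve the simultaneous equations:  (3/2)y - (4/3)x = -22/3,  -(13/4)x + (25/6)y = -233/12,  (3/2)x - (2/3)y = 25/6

Row-reduce:
R1 ← R1 / (-4/3).
R2 ← R2 + 13/4·R1.
R3 ← R3 − 3/2·R1.
R2 ← R2 / (49/96).
R1 ← R1 + 9/8·R2.
R3 ← R3 − 49/48·R2.
Row 3 reduces to 0 = -1, a contradiction. The system is inconsistent.

no solution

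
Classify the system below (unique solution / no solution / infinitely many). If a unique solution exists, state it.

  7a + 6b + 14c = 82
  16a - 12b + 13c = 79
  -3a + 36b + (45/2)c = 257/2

no solution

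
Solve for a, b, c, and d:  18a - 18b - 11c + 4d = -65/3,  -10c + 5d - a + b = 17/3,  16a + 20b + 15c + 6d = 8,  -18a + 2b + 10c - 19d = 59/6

a = -1/4, b = 5/4, c = -2/3, d = -1/2

Row-reduce the augmented matrix:
R1 ← R1 / (18).
R2 ← R2 + 1·R1.
R3 ← R3 − 16·R1.
R4 ← R4 + 18·R1.
Swap R2 and R3.
R2 ← R2 / (36).
R1 ← R1 + 1·R2.
R4 ← R4 + 16·R2.
R3 ← R3 / (-191/18).
R1 ← R1 − 25/324·R3.
R2 ← R2 − 223/324·R3.
R4 ← R4 − 811/81·R3.
R4 ← R4 / (-5149/573).
R1 ← R1 − 188/573·R4.
R2 ← R2 − 233/573·R4.
R3 ← R3 + 94/191·R4.
Reading off the reduced rows gives a = -1/4, b = 5/4, c = -2/3, d = -1/2.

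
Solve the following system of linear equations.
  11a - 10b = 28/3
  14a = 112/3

a = 8/3, b = 2

Row-reduce the augmented matrix:
R1 ← R1 / (11).
R2 ← R2 − 14·R1.
R2 ← R2 / (140/11).
R1 ← R1 + 10/11·R2.
Reading off the reduced rows gives a = 8/3, b = 2.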